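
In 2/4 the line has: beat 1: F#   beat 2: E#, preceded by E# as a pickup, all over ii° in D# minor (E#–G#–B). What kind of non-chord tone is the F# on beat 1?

Upper neighbor tone.

The harmony at that moment is E# diminished triad (E#, G#, B); F# is not a chord tone.
It is approached by step up from E# and left by step down to E#.
Step away and step back to the same note — a neighbor tone (upper neighbor).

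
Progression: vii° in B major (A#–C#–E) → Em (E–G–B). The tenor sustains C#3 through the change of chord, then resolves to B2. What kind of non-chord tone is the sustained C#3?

C#3 is a suspension.

The harmony at that moment is E minor triad (E, G, B); C#3 is not a chord tone.
It is held over (the same pitch as the preceding C#3) and left by step down to B2.
Held over from the previous chord and resolving down by step — a suspension.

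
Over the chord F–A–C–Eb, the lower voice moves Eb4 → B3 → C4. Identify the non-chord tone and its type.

The harmony at that moment is F dominant seventh chord (F, A, C, Eb); B3 is not a chord tone.
It is approached by leap down from Eb4 and left by step up to C4.
Leap in, step out — an appoggiatura.

B3 is an appoggiatura.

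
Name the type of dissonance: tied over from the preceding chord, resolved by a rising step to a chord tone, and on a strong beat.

Approach: by preparation — the pitch is first a chord tone, then held (tied or repeated) while the harmony changes under it. Departure: up by step. Metric position: strong.
A prepared dissonance that resolves upward by step — a retardation. (The same figure resolving downward would be a suspension.)

Retardation.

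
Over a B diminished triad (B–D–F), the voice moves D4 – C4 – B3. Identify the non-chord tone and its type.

The harmony at that moment is B diminished triad (B, D, F); C4 is not a chord tone.
It is approached by step down from D4 and left by step down to B3.
Step in, step out in the same direction — a passing tone.

C4 is a passing tone.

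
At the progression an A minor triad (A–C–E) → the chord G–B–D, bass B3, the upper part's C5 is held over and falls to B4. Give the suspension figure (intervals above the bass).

At the second chord the bass is B3. The suspended C5 lies a ninth above the bass; after resolving down by step to B4, the interval above the bass becomes an octave.
Suspension figures are named by those two intervals: 9–8.

9–8 suspension.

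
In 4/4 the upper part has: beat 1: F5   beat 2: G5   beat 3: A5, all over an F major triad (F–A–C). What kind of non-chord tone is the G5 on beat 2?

Passing tone.

The harmony at that moment is F major triad (F, A, C); G5 is not a chord tone.
It is approached by step up from F5 and left by step up to A5.
Step in, step out in the same direction — a passing tone.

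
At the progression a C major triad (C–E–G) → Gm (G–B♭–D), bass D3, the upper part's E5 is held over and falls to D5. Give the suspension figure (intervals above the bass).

9–8 suspension.

At the second chord the bass is D3. The suspended E5 lies a ninth above the bass; after resolving down by step to D5, the interval above the bass becomes an octave.
Suspension figures are named by those two intervals: 9–8.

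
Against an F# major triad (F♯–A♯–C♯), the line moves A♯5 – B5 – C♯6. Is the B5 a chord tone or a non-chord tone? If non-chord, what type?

The harmony at that moment is F♯ major triad (F♯, A♯, C♯); B5 is not a chord tone.
It is approached by step up from A♯5 and left by step up to C♯6.
Step in, step out in the same direction — a passing tone.

Non-chord tone — a passing tone.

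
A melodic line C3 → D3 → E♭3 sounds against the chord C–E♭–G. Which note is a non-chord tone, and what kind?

D3 is a passing tone.

The harmony at that moment is C minor triad (C, E♭, G); D3 is not a chord tone.
It is approached by step up from C3 and left by step up to E♭3.
Step in, step out in the same direction — a passing tone.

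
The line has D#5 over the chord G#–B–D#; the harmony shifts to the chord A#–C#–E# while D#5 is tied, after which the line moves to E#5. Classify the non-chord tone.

The harmony at that moment is A# minor triad (A#, C#, E#); D#5 is not a chord tone.
It is held over (the same pitch as the preceding D#5) and left by step up to E#5.
Held over from the previous chord and resolving up by step — a retardation.

D#5 is a retardation.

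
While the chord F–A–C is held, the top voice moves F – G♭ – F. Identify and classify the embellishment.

G♭ is a neighbor tone.

The harmony at that moment is F major triad (F, A, C); G♭ is not a chord tone.
It is approached by step up from F and left by step down to F.
Step away and step back to the same note — a neighbor tone (upper neighbor).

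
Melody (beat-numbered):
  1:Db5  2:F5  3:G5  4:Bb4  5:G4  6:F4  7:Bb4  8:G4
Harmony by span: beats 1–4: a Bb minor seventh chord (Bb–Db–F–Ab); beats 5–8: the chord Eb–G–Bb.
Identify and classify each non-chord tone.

The harmony at that moment is Bb minor seventh chord (Bb, Db, F, Ab); G5 is not a chord tone.
It is approached by step up from F5 and left by leap down to Bb4.
Step in, leap out — an escape tone.
The harmony at that moment is Eb major triad (Eb, G, Bb); F4 is not a chord tone.
It is approached by step down from G4 and left by leap up to Bb4.
Step in, leap out — an escape tone.

G5 (beat 3) — escape tone; F4 (beat 6) — escape tone.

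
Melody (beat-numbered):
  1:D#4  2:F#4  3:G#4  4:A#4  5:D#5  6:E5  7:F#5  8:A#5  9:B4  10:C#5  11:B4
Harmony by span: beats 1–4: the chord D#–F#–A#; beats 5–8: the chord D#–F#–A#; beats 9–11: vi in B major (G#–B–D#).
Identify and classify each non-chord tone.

The harmony at that moment is D# minor triad (D#, F#, A#); G#4 is not a chord tone.
It is approached by step up from F#4 and left by step up to A#4.
Step in, step out in the same direction — a passing tone.
The harmony at that moment is D# minor triad (D#, F#, A#); E5 is not a chord tone.
It is approached by step up from D#5 and left by step up to F#5.
Step in, step out in the same direction — a passing tone.
The harmony at that moment is G# minor triad (G#, B, D#); C#5 is not a chord tone.
It is approached by step up from B4 and left by step down to B4.
Step away and step back to the same note — a neighbor tone (upper neighbor).

G#4 (beat 3) — passing tone; E5 (beat 6) — passing tone; C#5 (beat 10) — neighbor tone.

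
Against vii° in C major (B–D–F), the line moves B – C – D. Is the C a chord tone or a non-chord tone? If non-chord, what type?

Non-chord tone — a passing tone.

The harmony at that moment is B diminished triad (B, D, F); C is not a chord tone.
It is approached by step up from B and left by step up to D.
Step in, step out in the same direction — a passing tone.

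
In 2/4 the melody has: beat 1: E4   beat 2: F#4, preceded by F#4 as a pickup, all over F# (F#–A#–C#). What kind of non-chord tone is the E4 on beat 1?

Lower neighbor tone.

The harmony at that moment is F# major triad (F#, A#, C#); E4 is not a chord tone.
It is approached by step down from F#4 and left by step up to F#4.
Step away and step back to the same note — a neighbor tone (lower neighbor).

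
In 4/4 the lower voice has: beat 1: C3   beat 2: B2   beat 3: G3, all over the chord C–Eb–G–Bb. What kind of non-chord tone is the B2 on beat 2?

Escape tone.

The harmony at that moment is C minor seventh chord (C, Eb, G, Bb); B2 is not a chord tone.
It is approached by step down from C3 and left by leap up to G3.
Step in, leap out, on a weak beat — an escape tone.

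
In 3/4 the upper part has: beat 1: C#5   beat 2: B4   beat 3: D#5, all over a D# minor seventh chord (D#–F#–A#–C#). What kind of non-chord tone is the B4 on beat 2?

Escape tone.

The harmony at that moment is D# minor seventh chord (D#, F#, A#, C#); B4 is not a chord tone.
It is approached by step down from C#5 and left by leap up to D#5.
Step in, leap out, on a weak beat — an escape tone.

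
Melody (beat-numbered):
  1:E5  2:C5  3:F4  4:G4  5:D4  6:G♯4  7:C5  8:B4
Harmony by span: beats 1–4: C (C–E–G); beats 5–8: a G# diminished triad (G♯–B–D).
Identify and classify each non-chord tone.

F4 (beat 3) — appoggiatura; C5 (beat 7) — appoggiatura.

The harmony at that moment is C major triad (C, E, G); F4 is not a chord tone.
It is approached by leap down from C5 and left by step up to G4.
Leap in, step out — an appoggiatura.
The harmony at that moment is G♯ diminished triad (G♯, B, D); C5 is not a chord tone.
It is approached by leap up from G♯4 and left by step down to B4.
Leap in, step out — an appoggiatura.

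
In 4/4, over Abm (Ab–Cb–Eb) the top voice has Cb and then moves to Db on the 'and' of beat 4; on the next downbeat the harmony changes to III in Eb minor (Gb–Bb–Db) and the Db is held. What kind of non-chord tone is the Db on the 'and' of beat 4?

The harmony at that moment is Ab minor triad (Ab, Cb, Eb); Db is not a chord tone.
It is approached by step up from Cb and then sustained as the same pitch into the next harmony.
Arriving early and becoming a chord tone when the harmony changes — an anticipation.

Anticipation.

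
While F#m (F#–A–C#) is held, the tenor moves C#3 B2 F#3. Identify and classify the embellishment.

B2 is an escape tone.

The harmony at that moment is F# minor triad (F#, A, C#); B2 is not a chord tone.
It is approached by step down from C#3 and left by leap up to F#3.
Step in, leap out — an escape tone.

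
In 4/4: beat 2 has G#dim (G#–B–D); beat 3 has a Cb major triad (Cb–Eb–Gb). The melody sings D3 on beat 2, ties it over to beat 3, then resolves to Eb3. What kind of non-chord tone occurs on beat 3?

The harmony at that moment is Cb major triad (Cb, Eb, Gb); D3 is not a chord tone.
It is held over (the same pitch as the preceding D3) and left by step up to Eb3.
Held over from the previous chord and resolving up by step — a retardation.

Retardation.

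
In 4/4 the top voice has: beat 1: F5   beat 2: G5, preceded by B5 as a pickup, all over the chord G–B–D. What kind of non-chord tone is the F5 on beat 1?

The harmony at that moment is G major triad (G, B, D); F5 is not a chord tone.
It is approached by leap down from B5 and left by step up to G5.
Leap in, step out, metrically accented — an appoggiatura.

Appoggiatura.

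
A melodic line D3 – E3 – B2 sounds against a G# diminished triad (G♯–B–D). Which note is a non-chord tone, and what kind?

E3 is an escape tone.

The harmony at that moment is G♯ diminished triad (G♯, B, D); E3 is not a chord tone.
It is approached by step up from D3 and left by leap down to B2.
Step in, leap out — an escape tone.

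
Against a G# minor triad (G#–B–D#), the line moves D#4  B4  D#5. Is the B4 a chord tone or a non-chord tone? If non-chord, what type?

G# minor triad contains G#, B, D#; B is the third, so it is a chord tone.

Chord tone (the third of G# minor triad).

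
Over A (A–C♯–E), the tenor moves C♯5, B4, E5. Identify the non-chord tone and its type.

B4 is an escape tone.

The harmony at that moment is A major triad (A, C♯, E); B4 is not a chord tone.
It is approached by step down from C♯5 and left by leap up to E5.
Step in, leap out — an escape tone.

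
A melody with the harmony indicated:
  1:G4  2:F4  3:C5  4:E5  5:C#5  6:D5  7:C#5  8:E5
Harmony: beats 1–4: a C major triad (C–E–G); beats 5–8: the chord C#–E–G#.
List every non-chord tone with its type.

The harmony at that moment is C major triad (C, E, G); F4 is not a chord tone.
It is approached by step down from G4 and left by leap up to C5.
Step in, leap out — an escape tone.
The harmony at that moment is C# minor triad (C#, E, G#); D5 is not a chord tone.
It is approached by step up from C#5 and left by step down to C#5.
Step away and step back to the same note — a neighbor tone (upper neighbor).

F4 (beat 2) — escape tone; D5 (beat 6) — neighbor tone.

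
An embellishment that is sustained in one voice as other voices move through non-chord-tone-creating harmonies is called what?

Approach: none. Departure: none — a single pitch is sustained while the chords change around it, passing through harmonies that do not contain it.
No melodic motion at all; the dissonance is created entirely by the moving harmonies against the stationary note — a pedal tone (pedal point).

Pedal tone.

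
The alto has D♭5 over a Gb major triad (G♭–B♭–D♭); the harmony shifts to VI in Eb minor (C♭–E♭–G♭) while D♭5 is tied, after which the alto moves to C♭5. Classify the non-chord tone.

The harmony at that moment is C♭ major triad (C♭, E♭, G♭); D♭5 is not a chord tone.
It is held over (the same pitch as the preceding D♭5) and left by step down to C♭5.
Held over from the previous chord and resolving down by step — a suspension.

D♭5 is a suspension.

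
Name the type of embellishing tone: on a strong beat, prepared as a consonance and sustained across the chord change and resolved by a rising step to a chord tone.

Approach: by preparation — the pitch is first a chord tone, then held (tied or repeated) while the harmony changes under it. Departure: up by step. Metric position: strong.
A prepared dissonance that resolves upward by step — a retardation. (The same figure resolving downward would be a suspension.)

Retardation.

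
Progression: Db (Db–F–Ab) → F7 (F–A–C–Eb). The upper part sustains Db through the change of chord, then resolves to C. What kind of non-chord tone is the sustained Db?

Db is a suspension.

The harmony at that moment is F dominant seventh chord (F, A, C, Eb); Db is not a chord tone.
It is held over (the same pitch as the preceding Db) and left by step down to C.
Held over from the previous chord and resolving down by step — a suspension.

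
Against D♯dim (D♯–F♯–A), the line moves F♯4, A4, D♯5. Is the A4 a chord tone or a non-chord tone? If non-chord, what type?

Chord tone (the fifth of D# diminished triad).

D# diminished triad contains D♯, F♯, A; A is the fifth, so it is a chord tone.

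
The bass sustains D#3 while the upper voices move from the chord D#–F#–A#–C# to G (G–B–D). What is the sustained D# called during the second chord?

Pedal tone (pedal point).

The harmony at that moment is G major triad (G, B, D); D#3 is not a chord tone.
It is held over (the same pitch as the preceding D#3) and then sustained as the same pitch into the next harmony.
Sustained through a change of harmony — a pedal tone.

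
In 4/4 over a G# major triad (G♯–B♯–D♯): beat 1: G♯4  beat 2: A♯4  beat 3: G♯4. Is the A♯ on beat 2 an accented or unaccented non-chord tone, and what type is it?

Unaccented neighbor tone.

The harmony at that moment is G♯ major triad (G♯, B♯, D♯); A♯4 is not a chord tone.
It is approached by step up from G♯4 and left by step down to G♯4.
Step away and step back to the same note — a neighbor tone (upper neighbor).
It falls on a weak beat, so it is unaccented.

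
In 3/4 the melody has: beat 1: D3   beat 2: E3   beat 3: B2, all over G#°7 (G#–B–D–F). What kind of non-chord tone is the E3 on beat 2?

The harmony at that moment is G# diminished seventh chord (G#, B, D, F); E3 is not a chord tone.
It is approached by step up from D3 and left by leap down to B2.
Step in, leap out, on a weak beat — an escape tone.

Escape tone.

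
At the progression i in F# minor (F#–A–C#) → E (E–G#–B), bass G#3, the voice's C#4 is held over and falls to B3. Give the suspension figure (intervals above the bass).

At the second chord the bass is G#3. The suspended C#4 lies a fourth above the bass; after resolving down by step to B3, the interval above the bass becomes a third.
Suspension figures are named by those two intervals: 4–3.

4–3 suspension.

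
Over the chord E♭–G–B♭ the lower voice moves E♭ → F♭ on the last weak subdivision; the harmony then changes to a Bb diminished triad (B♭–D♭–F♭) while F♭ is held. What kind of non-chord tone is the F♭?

The harmony at that moment is E♭ major triad (E♭, G, B♭); F♭ is not a chord tone.
It is approached by step up from E♭ and then sustained as the same pitch into the next harmony.
Arriving early and becoming a chord tone when the harmony changes — an anticipation.

F♭ is an anticipation.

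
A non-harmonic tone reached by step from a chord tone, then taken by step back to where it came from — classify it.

Approach: by step. Departure: by step in the opposite direction, back to the starting pitch.
Stepwise on both sides but reversing to return to the same chord tone — a neighbor tone. (Had it continued onward in the same direction it would be a passing tone instead.)

Neighbor tone.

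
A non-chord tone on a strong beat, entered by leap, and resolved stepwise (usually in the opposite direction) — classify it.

Appoggiatura.

Approach: by leap. Departure: by step. Metric position: strong.
Leap in, step out, in a metrically strong position — an appoggiatura. (It is the mirror image of the escape tone, which steps in and leaps out from a weak position.)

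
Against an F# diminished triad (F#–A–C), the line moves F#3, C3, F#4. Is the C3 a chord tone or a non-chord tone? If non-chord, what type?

F# diminished triad contains F#, A, C; C is the fifth, so it is a chord tone.

Chord tone (the fifth of F# diminished triad).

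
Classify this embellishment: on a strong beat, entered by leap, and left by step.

Approach: by leap. Departure: by step. Metric position: strong.
Leap in, step out, in a metrically strong position — an appoggiatura. (It is the mirror image of the escape tone, which steps in and leaps out from a weak position.)

Appoggiatura.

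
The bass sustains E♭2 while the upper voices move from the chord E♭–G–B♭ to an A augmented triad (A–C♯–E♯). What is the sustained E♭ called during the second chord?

Pedal tone (pedal point).

The harmony at that moment is A augmented triad (A, C♯, E♯); E♭2 is not a chord tone.
It is held over (the same pitch as the preceding E♭2) and then sustained as the same pitch into the next harmony.
Sustained through a change of harmony — a pedal tone.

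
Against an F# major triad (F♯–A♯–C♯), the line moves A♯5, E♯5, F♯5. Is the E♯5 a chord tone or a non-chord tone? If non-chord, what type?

Non-chord tone — an appoggiatura.

The harmony at that moment is F♯ major triad (F♯, A♯, C♯); E♯5 is not a chord tone.
It is approached by leap down from A♯5 and left by step up to F♯5.
Leap in, step out — an appoggiatura.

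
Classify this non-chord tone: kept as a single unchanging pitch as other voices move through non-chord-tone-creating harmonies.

Pedal tone.

Approach: none. Departure: none — a single pitch is sustained while the chords change around it, passing through harmonies that do not contain it.
No melodic motion at all; the dissonance is created entirely by the moving harmonies against the stationary note — a pedal tone (pedal point).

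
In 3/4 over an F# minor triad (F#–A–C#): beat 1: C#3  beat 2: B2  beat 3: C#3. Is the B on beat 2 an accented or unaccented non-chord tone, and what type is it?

Unaccented neighbor tone.

The harmony at that moment is F# minor triad (F#, A, C#); B2 is not a chord tone.
It is approached by step down from C#3 and left by step up to C#3.
Step away and step back to the same note — a neighbor tone (lower neighbor).
It falls on a weak beat, so it is unaccented.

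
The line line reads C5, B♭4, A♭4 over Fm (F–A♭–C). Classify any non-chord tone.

The harmony at that moment is F minor triad (F, A♭, C); B♭4 is not a chord tone.
It is approached by step down from C5 and left by step down to A♭4.
Step in, step out in the same direction — a passing tone.

B♭4 is a passing tone.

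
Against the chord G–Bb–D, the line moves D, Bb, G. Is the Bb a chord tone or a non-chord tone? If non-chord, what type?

Chord tone (the third of G minor triad).

G minor triad contains G, Bb, D; Bb is the third, so it is a chord tone.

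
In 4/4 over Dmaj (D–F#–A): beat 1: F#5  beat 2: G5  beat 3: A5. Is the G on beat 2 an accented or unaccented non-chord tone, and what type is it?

The harmony at that moment is D major triad (D, F#, A); G5 is not a chord tone.
It is approached by step up from F#5 and left by step up to A5.
Step in, step out in the same direction — a passing tone.
It falls on a weak beat, so it is unaccented.

Unaccented passing tone.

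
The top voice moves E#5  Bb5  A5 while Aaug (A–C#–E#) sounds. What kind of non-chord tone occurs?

Bb5 is an appoggiatura.

The harmony at that moment is A augmented triad (A, C#, E#); Bb5 is not a chord tone.
It is approached by leap up from E#5 and left by step down to A5.
Leap in, step out — an appoggiatura.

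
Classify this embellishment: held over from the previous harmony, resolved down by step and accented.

Suspension.

Approach: by preparation — the pitch is first a chord tone, then held (tied or repeated) while the harmony changes under it. Departure: down by step. Metric position: strong.
A prepared dissonance that resolves downward by step — a suspension. (The same figure resolving upward would be a retardation.)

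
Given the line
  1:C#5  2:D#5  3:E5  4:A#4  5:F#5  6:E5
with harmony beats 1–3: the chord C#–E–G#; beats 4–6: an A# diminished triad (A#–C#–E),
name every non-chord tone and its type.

D#5 (beat 2) — passing tone; F#5 (beat 5) — appoggiatura.

The harmony at that moment is C# minor triad (C#, E, G#); D#5 is not a chord tone.
It is approached by step up from C#5 and left by step up to E5.
Step in, step out in the same direction — a passing tone.
The harmony at that moment is A# diminished triad (A#, C#, E); F#5 is not a chord tone.
It is approached by leap up from A#4 and left by step down to E5.
Leap in, step out — an appoggiatura.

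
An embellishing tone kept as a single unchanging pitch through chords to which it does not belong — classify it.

Approach: none. Departure: none — a single pitch is sustained while the chords change around it, passing through harmonies that do not contain it.
No melodic motion at all; the dissonance is created entirely by the moving harmonies against the stationary note — a pedal tone (pedal point).

Pedal tone.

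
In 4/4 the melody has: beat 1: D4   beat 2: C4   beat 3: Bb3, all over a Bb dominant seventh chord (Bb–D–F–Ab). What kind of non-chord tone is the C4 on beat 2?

The harmony at that moment is Bb dominant seventh chord (Bb, D, F, Ab); C4 is not a chord tone.
It is approached by step down from D4 and left by step down to Bb3.
Step in, step out in the same direction — a passing tone.

Passing tone.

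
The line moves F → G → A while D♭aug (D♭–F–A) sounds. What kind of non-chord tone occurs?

G is a passing tone.

The harmony at that moment is D♭ augmented triad (D♭, F, A); G is not a chord tone.
It is approached by step up from F and left by step up to A.
Step in, step out in the same direction — a passing tone.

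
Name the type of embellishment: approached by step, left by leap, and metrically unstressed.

Approach: by step. Departure: by leap. Metric position: weak.
Step in, leap out, from a weak position — an escape tone (échappée). (It is the mirror image of the appoggiatura, which leaps in and steps out on a strong beat.)

Escape tone.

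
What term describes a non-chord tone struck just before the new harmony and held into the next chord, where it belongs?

Anticipation.

Approach: ahead of the chord change (typically by step), so it is dissonant against the current harmony. Departure: none — the same pitch is restated or held and is a chord tone of the new harmony.
Dissonant first, consonant once the harmony catches up: the note simply arrives early — an anticipation. (The reverse timing, consonant first and dissonant after the change, would be a suspension or retardation.)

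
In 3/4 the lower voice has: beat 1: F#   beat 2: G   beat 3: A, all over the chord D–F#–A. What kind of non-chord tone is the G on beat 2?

The harmony at that moment is D major triad (D, F#, A); G is not a chord tone.
It is approached by step up from F# and left by step up to A.
Step in, step out in the same direction — a passing tone.

Passing tone.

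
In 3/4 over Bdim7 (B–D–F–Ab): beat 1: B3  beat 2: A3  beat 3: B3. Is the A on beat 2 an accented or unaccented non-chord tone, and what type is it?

The harmony at that moment is B diminished seventh chord (B, D, F, Ab); A3 is not a chord tone.
It is approached by step down from B3 and left by step up to B3.
Step away and step back to the same note — a neighbor tone (lower neighbor).
It falls on a weak beat, so it is unaccented.

Unaccented neighbor tone.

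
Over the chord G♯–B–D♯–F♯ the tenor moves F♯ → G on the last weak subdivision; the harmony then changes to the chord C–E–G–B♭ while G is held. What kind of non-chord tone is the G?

G is an anticipation.

The harmony at that moment is G♯ minor seventh chord (G♯, B, D♯, F♯); G is not a chord tone.
It is approached by step up from F♯ and then sustained as the same pitch into the next harmony.
Arriving early and becoming a chord tone when the harmony changes — an anticipation.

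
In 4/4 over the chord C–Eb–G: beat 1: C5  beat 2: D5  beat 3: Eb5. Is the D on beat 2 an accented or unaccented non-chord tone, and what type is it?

The harmony at that moment is C minor triad (C, Eb, G); D5 is not a chord tone.
It is approached by step up from C5 and left by step up to Eb5.
Step in, step out in the same direction — a passing tone.
It falls on a weak beat, so it is unaccented.

Unaccented passing tone.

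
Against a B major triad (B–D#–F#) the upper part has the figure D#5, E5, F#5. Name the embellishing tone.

E5 is a passing tone.

The harmony at that moment is B major triad (B, D#, F#); E5 is not a chord tone.
It is approached by step up from D#5 and left by step up to F#5.
Step in, step out in the same direction — a passing tone.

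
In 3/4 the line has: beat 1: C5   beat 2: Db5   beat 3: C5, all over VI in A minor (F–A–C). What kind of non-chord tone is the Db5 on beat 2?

Upper neighbor tone.

The harmony at that moment is F major triad (F, A, C); Db5 is not a chord tone.
It is approached by step up from C5 and left by step down to C5.
Step away and step back to the same note — a neighbor tone (upper neighbor).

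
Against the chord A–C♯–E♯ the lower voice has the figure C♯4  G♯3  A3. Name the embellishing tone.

G♯3 is an appoggiatura.

The harmony at that moment is A augmented triad (A, C♯, E♯); G♯3 is not a chord tone.
It is approached by leap down from C♯4 and left by step up to A3.
Leap in, step out — an appoggiatura.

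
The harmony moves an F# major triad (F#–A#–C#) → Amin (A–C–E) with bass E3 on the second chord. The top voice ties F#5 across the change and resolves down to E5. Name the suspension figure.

At the second chord the bass is E3. The suspended F#5 lies a ninth above the bass; after resolving down by step to E5, the interval above the bass becomes an octave.
Suspension figures are named by those two intervals: 9–8.

9–8 suspension.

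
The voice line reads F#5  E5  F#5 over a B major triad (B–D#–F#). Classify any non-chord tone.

The harmony at that moment is B major triad (B, D#, F#); E5 is not a chord tone.
It is approached by step down from F#5 and left by step up to F#5.
Step away and step back to the same note — a neighbor tone (lower neighbor).

E5 is a neighbor tone.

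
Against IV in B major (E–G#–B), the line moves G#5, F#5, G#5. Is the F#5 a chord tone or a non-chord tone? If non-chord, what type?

The harmony at that moment is E major triad (E, G#, B); F#5 is not a chord tone.
It is approached by step down from G#5 and left by step up to G#5.
Step away and step back to the same note — a neighbor tone (lower neighbor).

Non-chord tone — a neighbor tone.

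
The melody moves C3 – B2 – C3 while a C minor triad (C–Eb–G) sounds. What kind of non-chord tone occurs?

The harmony at that moment is C minor triad (C, Eb, G); B2 is not a chord tone.
It is approached by step down from C3 and left by step up to C3.
Step away and step back to the same note — a neighbor tone (lower neighbor).

B2 is a neighbor tone.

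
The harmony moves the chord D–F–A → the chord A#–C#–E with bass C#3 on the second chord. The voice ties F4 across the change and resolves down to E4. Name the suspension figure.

At the second chord the bass is C#3. The suspended F4 lies a fourth above the bass; after resolving down by step to E4, the interval above the bass becomes a third.
Suspension figures are named by those two intervals: 4–3.

4–3 suspension.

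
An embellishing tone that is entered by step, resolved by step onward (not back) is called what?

Passing tone.

Approach: by step. Departure: by step, continuing in the same direction.
Stepwise on both sides with no change of direction means the note fills in the space between two different chord tones — a passing tone. (Had it turned back to its starting note it would be a neighbor tone instead.)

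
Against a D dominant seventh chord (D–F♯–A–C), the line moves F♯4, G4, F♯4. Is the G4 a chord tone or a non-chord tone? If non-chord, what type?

Non-chord tone — a neighbor tone.

The harmony at that moment is D dominant seventh chord (D, F♯, A, C); G4 is not a chord tone.
It is approached by step up from F♯4 and left by step down to F♯4.
Step away and step back to the same note — a neighbor tone (upper neighbor).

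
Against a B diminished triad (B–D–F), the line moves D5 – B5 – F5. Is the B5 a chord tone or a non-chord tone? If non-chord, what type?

Chord tone (the root of B diminished triad).

B diminished triad contains B, D, F; B is the root, so it is a chord tone.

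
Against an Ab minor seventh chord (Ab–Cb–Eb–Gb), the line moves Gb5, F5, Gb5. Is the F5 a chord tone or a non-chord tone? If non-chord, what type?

Non-chord tone — a neighbor tone.

The harmony at that moment is Ab minor seventh chord (Ab, Cb, Eb, Gb); F5 is not a chord tone.
It is approached by step down from Gb5 and left by step up to Gb5.
Step away and step back to the same note — a neighbor tone (lower neighbor).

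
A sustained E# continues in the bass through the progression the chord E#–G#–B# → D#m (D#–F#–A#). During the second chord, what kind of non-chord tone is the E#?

The harmony at that moment is D# minor triad (D#, F#, A#); E# is not a chord tone.
It is held over (the same pitch as the preceding E#) and then sustained as the same pitch into the next harmony.
Sustained through a change of harmony — a pedal tone.

Pedal tone (pedal point).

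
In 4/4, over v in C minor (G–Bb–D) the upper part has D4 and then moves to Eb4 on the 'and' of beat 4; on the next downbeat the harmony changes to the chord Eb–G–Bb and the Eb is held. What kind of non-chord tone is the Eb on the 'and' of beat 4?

The harmony at that moment is G minor triad (G, Bb, D); Eb4 is not a chord tone.
It is approached by step up from D4 and then sustained as the same pitch into the next harmony.
Arriving early and becoming a chord tone when the harmony changes — an anticipation.

Anticipation.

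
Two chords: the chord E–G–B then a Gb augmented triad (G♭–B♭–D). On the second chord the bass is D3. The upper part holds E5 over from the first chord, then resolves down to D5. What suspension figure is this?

9–8 suspension.

At the second chord the bass is D3. The suspended E5 lies a ninth above the bass; after resolving down by step to D5, the interval above the bass becomes an octave.
Suspension figures are named by those two intervals: 9–8.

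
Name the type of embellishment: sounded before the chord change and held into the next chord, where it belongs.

Anticipation.

Approach: ahead of the chord change (typically by step), so it is dissonant against the current harmony. Departure: none — the same pitch is restated or held and is a chord tone of the new harmony.
Dissonant first, consonant once the harmony catches up: the note simply arrives early — an anticipation. (The reverse timing, consonant first and dissonant after the change, would be a suspension or retardation.)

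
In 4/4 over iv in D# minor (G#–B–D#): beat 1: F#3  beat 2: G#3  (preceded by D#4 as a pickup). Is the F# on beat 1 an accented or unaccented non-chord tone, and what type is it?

Accented appoggiatura.

The harmony at that moment is G# minor triad (G#, B, D#); F#3 is not a chord tone.
It is approached by leap down from D#4 and left by step up to G#3.
Leap in, step out — an appoggiatura.
It falls on the downbeat, so it is accented.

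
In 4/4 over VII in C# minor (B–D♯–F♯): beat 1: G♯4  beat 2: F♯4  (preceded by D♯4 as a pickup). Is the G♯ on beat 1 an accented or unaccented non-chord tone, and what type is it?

Accented appoggiatura.

The harmony at that moment is B major triad (B, D♯, F♯); G♯4 is not a chord tone.
It is approached by leap up from D♯4 and left by step down to F♯4.
Leap in, step out — an appoggiatura.
It falls on the downbeat, so it is accented.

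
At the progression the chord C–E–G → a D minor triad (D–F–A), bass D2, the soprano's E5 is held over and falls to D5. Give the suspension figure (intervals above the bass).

9–8 suspension.

At the second chord the bass is D2. The suspended E5 lies a ninth above the bass; after resolving down by step to D5, the interval above the bass becomes an octave.
Suspension figures are named by those two intervals: 9–8.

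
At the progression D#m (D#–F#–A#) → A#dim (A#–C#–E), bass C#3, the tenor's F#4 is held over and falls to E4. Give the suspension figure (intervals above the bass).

4–3 suspension.

At the second chord the bass is C#3. The suspended F#4 lies a fourth above the bass; after resolving down by step to E4, the interval above the bass becomes a third.
Suspension figures are named by those two intervals: 4–3.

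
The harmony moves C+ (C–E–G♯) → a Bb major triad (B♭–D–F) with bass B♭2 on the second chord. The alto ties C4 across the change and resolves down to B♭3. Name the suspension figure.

At the second chord the bass is B♭2. The suspended C4 lies a ninth above the bass; after resolving down by step to B♭3, the interval above the bass becomes an octave.
Suspension figures are named by those two intervals: 9–8.

9–8 suspension.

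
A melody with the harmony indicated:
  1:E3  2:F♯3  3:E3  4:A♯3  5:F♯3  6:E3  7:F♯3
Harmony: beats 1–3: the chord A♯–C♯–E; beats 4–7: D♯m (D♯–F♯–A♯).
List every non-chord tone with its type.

The harmony at that moment is A♯ diminished triad (A♯, C♯, E); F♯3 is not a chord tone.
It is approached by step up from E3 and left by step down to E3.
Step away and step back to the same note — a neighbor tone (upper neighbor).
The harmony at that moment is D♯ minor triad (D♯, F♯, A♯); E3 is not a chord tone.
It is approached by step down from F♯3 and left by step up to F♯3.
Step away and step back to the same note — a neighbor tone (lower neighbor).

F♯3 (beat 2) — neighbor tone; E3 (beat 6) — neighbor tone.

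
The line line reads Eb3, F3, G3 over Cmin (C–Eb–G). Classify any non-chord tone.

F3 is a passing tone.

The harmony at that moment is C minor triad (C, Eb, G); F3 is not a chord tone.
It is approached by step up from Eb3 and left by step up to G3.
Step in, step out in the same direction — a passing tone.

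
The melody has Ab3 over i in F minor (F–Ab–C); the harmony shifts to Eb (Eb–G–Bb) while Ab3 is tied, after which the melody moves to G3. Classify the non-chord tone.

The harmony at that moment is Eb major triad (Eb, G, Bb); Ab3 is not a chord tone.
It is held over (the same pitch as the preceding Ab3) and left by step down to G3.
Held over from the previous chord and resolving down by step — a suspension.

Ab3 is a suspension.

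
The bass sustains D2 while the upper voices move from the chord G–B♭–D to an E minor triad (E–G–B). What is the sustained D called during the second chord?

Pedal tone (pedal point).

The harmony at that moment is E minor triad (E, G, B); D2 is not a chord tone.
It is held over (the same pitch as the preceding D2) and then sustained as the same pitch into the next harmony.
Sustained through a change of harmony — a pedal tone.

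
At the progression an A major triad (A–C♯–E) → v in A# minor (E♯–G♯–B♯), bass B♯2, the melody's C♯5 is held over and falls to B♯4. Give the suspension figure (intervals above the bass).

At the second chord the bass is B♯2. The suspended C♯5 lies a ninth above the bass; after resolving down by step to B♯4, the interval above the bass becomes an octave.
Suspension figures are named by those two intervals: 9–8.

9–8 suspension.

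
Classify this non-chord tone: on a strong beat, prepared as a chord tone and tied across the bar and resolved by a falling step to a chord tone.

Suspension.

Approach: by preparation — the pitch is first a chord tone, then held (tied or repeated) while the harmony changes under it. Departure: down by step. Metric position: strong.
A prepared dissonance that resolves downward by step — a suspension. (The same figure resolving upward would be a retardation.)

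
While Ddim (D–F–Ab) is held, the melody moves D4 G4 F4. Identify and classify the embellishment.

The harmony at that moment is D diminished triad (D, F, Ab); G4 is not a chord tone.
It is approached by leap up from D4 and left by step down to F4.
Leap in, step out — an appoggiatura.

G4 is an appoggiatura.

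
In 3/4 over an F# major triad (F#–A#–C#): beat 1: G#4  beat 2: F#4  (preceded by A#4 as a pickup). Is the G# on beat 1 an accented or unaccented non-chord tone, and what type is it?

The harmony at that moment is F# major triad (F#, A#, C#); G#4 is not a chord tone.
It is approached by step down from A#4 and left by step down to F#4.
Step in, step out in the same direction — a passing tone.
It falls on the downbeat, so it is accented.

Accented passing tone.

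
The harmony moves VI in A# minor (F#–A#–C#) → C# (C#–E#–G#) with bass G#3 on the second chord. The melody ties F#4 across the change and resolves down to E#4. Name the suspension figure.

7–6 suspension.

At the second chord the bass is G#3. The suspended F#4 lies a seventh above the bass; after resolving down by step to E#4, the interval above the bass becomes a sixth.
Suspension figures are named by those two intervals: 7–6.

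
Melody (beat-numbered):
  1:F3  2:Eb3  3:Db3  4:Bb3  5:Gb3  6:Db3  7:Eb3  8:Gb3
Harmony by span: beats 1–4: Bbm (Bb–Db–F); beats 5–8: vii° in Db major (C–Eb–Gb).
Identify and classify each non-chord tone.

The harmony at that moment is Bb minor triad (Bb, Db, F); Eb3 is not a chord tone.
It is approached by step down from F3 and left by step down to Db3.
Step in, step out in the same direction — a passing tone.
The harmony at that moment is C diminished triad (C, Eb, Gb); Db3 is not a chord tone.
It is approached by leap down from Gb3 and left by step up to Eb3.
Leap in, step out — an appoggiatura.

Eb3 (beat 2) — passing tone; Db3 (beat 6) — appoggiatura.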